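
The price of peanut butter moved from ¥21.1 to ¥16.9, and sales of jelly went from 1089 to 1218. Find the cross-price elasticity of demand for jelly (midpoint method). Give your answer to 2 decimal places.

ΔQ_x = 1218 − 1089 = 129; ΔP_y = 16.9 − 21.1 = -4.2.
Midpoints: P̄_y = 19.00, Q̄_x = 1153.5.
ε_xy = (ΔQ_x/ΔP_y)(P̄_y/Q̄_x) = (129/-4.2)(19.00/1153.5).

-0.51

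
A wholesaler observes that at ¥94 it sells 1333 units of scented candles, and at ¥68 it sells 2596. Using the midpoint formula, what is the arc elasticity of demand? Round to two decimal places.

ΔQ = 2596 − 1333 = 1263; ΔP = 68 − 94 = -26.
Midpoints: P̄ = 81.00, Q̄ = 1964.5.
ε = (ΔQ/ΔP)(P̄/Q̄) = (1263/-26)(81.00/1964.5).

-2.00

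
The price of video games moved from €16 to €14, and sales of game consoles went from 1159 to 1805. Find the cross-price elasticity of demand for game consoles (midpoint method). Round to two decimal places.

ΔQ_x = 1805 − 1159 = 646; ΔP_y = 14 − 16 = -2.
Midpoints: P̄_y = 15.00, Q̄_x = 1482.0.
ε_xy = (ΔQ_x/ΔP_y)(P̄_y/Q̄_x) = (646/-2)(15.00/1482.0).
ε_xy < 0, so the goods are complements.

-3.27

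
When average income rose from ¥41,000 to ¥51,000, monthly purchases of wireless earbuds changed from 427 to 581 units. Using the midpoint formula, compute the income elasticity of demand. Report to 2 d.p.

1.41

ΔQ = 154, ΔI = 10000. Midpoints: Ī = 46,000, Q̄ = 504.0.
ε_I = (ΔQ/ΔI)(Ī/Q̄) = (154/10000)(46000/504.0).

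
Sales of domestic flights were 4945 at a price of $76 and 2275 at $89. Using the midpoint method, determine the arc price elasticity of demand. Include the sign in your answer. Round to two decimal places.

ΔQ = 2275 − 4945 = -2670; ΔP = 89 − 76 = 13.
Midpoints: P̄ = 82.50, Q̄ = 3610.0.
ε = (ΔQ/ΔP)(P̄/Q̄) = (-2670/13)(82.50/3610.0).

-4.69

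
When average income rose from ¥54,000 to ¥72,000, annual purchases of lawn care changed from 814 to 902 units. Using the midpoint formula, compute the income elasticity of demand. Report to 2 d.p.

ΔQ = 88, ΔI = 18000. Midpoints: Ī = 63,000, Q̄ = 858.0.
ε_I = (ΔQ/ΔI)(Ī/Q̄) = (88/18000)(63000/858.0).
ε_I > 0, so the good is normal.

0.36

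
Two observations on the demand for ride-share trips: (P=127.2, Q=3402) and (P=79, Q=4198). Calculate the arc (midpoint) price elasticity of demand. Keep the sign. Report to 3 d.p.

-0.448

ΔQ = 4198 − 3402 = 796; ΔP = 79 − 127.2 = -48.2.
Midpoints: P̄ = 103.10, Q̄ = 3800.0.
ε = (ΔQ/ΔP)(P̄/Q̄) = (796/-48.2)(103.10/3800.0).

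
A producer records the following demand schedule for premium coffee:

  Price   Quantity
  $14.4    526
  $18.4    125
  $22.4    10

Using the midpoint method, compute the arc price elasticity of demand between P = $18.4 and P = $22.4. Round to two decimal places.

At P = 18.4, Q = 125; at P = 22.4, Q = 10.
ΔQ = -115, ΔP = 4.0. Midpoints: P̄ = 20.40, Q̄ = 67.5.
ε = (ΔQ/ΔP)(P̄/Q̄) = (-115/4.0)(20.40/67.5).

-8.69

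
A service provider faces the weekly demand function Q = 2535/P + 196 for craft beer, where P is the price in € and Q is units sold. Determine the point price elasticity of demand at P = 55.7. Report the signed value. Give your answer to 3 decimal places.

At P = 55.7, Q = 241.512.
dQ/dP = −2535/P² = -0.817.
ε = (dQ/dP)(P/Q) = (-0.817)(55.7/241.512).

-0.188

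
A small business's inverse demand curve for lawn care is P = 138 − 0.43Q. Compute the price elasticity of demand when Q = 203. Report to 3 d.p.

-0.581

At Q = 203, P = 138 − 0.43(203) = 50.71.
dP/dQ = −0.43, so dQ/dP = 1/(−0.43) = -2.326.
ε = (dQ/dP)(P/Q) = (-2.326)(50.71/203).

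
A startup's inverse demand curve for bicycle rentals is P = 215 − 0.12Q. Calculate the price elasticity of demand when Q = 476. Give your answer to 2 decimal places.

-2.76

At Q = 476, P = 215 − 0.12(476) = 157.88.
dP/dQ = −0.12, so dQ/dP = 1/(−0.12) = -8.333.
ε = (dQ/dP)(P/Q) = (-8.333)(157.88/476).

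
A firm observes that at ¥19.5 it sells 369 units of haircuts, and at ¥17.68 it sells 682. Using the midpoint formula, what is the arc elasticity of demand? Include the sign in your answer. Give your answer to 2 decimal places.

-6.08

ΔQ = 682 − 369 = 313; ΔP = 17.68 − 19.5 = -1.82.
Midpoints: P̄ = 18.59, Q̄ = 525.5.
ε = (ΔQ/ΔP)(P̄/Q̄) = (313/-1.82)(18.59/525.5).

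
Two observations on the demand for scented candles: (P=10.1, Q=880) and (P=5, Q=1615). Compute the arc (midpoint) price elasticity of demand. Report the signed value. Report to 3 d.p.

ΔQ = 1615 − 880 = 735; ΔP = 5 − 10.1 = -5.1.
Midpoints: P̄ = 7.55, Q̄ = 1247.5.
ε = (ΔQ/ΔP)(P̄/Q̄) = (735/-5.1)(7.55/1247.5).

-0.872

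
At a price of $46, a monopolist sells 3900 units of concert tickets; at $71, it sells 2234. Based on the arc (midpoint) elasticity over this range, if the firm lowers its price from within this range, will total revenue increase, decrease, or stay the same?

Arc ε = (-1666/25)(58.50/3067.0) ≈ -1.271.
|ε| = 1.27 > 1, so demand is elastic. A price cut therefore raises total revenue.

increase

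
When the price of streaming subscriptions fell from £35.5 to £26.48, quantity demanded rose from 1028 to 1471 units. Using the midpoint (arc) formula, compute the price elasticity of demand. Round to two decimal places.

ΔQ = 1471 − 1028 = 443; ΔP = 26.48 − 35.5 = -9.02.
Midpoints: P̄ = 30.99, Q̄ = 1249.5.
ε = (ΔQ/ΔP)(P̄/Q̄) = (443/-9.02)(30.99/1249.5).

-1.22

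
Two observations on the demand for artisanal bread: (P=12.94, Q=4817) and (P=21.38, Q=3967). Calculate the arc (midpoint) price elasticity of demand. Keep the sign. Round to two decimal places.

ΔQ = 3967 − 4817 = -850; ΔP = 21.38 − 12.94 = 8.44.
Midpoints: P̄ = 17.16, Q̄ = 4392.0.
ε = (ΔQ/ΔP)(P̄/Q̄) = (-850/8.44)(17.16/4392.0).

-0.39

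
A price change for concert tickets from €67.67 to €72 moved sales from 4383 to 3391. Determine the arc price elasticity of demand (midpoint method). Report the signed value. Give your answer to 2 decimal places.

-4.12

ΔQ = 3391 − 4383 = -992; ΔP = 72 − 67.67 = 4.33.
Midpoints: P̄ = 69.84, Q̄ = 3887.0.
ε = (ΔQ/ΔP)(P̄/Q̄) = (-992/4.33)(69.84/3887.0).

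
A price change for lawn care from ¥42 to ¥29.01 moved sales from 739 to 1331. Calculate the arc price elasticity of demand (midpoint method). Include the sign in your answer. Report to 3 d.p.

-1.563

ΔQ = 1331 − 739 = 592; ΔP = 29.01 − 42 = -12.99.
Midpoints: P̄ = 35.51, Q̄ = 1035.0.
ε = (ΔQ/ΔP)(P̄/Q̄) = (592/-12.99)(35.51/1035.0).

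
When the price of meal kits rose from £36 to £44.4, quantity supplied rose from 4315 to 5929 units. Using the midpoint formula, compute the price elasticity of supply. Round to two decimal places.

ΔQ = 5929 − 4315 = 1614; ΔP = 44.4 − 36 = 8.4.
Midpoints: P̄ = 40.20, Q̄ = 5122.0.
ε_s = (ΔQ/ΔP)(P̄/Q̄) = (1614/8.4)(40.20/5122.0).

1.51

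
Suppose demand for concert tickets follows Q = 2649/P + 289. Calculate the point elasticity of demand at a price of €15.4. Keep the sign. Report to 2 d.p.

At P = 15.4, Q = 461.013.
dQ/dP = −2649/P² = -11.170.
ε = (dQ/dP)(P/Q) = (-11.170)(15.4/461.013).

-0.37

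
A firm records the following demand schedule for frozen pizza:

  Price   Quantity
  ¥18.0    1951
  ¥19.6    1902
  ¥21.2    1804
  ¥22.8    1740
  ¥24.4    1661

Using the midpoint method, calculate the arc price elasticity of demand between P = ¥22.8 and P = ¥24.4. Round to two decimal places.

-0.69

At P = 22.8, Q = 1740; at P = 24.4, Q = 1661.
ΔQ = -79, ΔP = 1.6. Midpoints: P̄ = 23.60, Q̄ = 1700.5.
ε = (ΔQ/ΔP)(P̄/Q̄) = (-79/1.6)(23.60/1700.5).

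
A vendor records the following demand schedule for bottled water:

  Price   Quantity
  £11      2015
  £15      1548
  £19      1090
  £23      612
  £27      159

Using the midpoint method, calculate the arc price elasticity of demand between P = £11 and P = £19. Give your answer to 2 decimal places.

-1.12

At P = 11, Q = 2015; at P = 19, Q = 1090.
ΔQ = -925, ΔP = 8. Midpoints: P̄ = 15.00, Q̄ = 1552.5.
ε = (ΔQ/ΔP)(P̄/Q̄) = (-925/8)(15.00/1552.5).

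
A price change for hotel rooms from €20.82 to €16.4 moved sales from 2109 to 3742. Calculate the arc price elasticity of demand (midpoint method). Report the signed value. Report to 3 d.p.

ΔQ = 3742 − 2109 = 1633; ΔP = 16.4 − 20.82 = -4.42.
Midpoints: P̄ = 18.61, Q̄ = 2925.5.
ε = (ΔQ/ΔP)(P̄/Q̄) = (1633/-4.42)(18.61/2925.5).

-2.350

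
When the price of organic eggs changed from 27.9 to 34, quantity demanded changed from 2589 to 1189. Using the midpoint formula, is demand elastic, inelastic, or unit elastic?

Arc ε ≈ -3.760.
|ε| = 3.76 > 1.

elastic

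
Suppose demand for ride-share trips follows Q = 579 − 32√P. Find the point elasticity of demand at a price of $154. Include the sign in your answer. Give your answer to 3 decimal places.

At P = 154, Q = 181.890.
dQ/dP = −32/(2√P) = -1.289.
ε = (dQ/dP)(P/Q) = (-1.289)(154/181.890).
|ε| > 1, so demand is elastic at this price.

-1.092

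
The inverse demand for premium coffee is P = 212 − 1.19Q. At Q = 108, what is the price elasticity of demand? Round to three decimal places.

At Q = 108, P = 212 − 1.19(108) = 83.48.
dP/dQ = −1.19, so dQ/dP = 1/(−1.19) = -0.840.
ε = (dQ/dP)(P/Q) = (-0.840)(83.48/108).

-0.650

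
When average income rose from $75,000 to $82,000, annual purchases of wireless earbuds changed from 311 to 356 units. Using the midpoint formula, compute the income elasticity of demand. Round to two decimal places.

1.51

ΔQ = 45, ΔI = 7000. Midpoints: Ī = 78,500, Q̄ = 333.5.
ε_I = (ΔQ/ΔI)(Ī/Q̄) = (45/7000)(78500/333.5).
ε_I > 0, so the good is normal.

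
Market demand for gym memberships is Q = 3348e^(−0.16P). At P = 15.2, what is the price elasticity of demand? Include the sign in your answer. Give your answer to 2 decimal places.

-2.43

At P = 15.2, Q = 294.158.
dQ/dP = −0.16·3348e^(−0.16P) = −0.16Q = -47.065.
ε = (dQ/dP)(P/Q) = (-47.065)(15.2/294.158).
|ε| > 1, so demand is elastic at this price.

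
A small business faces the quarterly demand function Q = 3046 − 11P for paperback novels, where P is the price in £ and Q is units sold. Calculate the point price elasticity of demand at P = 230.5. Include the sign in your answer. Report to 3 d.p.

-4.967

At P = 230.5, Q = 510.500.
dQ/dP = −11.
ε = (dQ/dP)(P/Q) = (-11)(230.5/510.500).
|ε| > 1, so demand is elastic at this price.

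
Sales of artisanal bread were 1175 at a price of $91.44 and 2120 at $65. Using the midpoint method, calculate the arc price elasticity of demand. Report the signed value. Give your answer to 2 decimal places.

ΔQ = 2120 − 1175 = 945; ΔP = 65 − 91.44 = -26.44.
Midpoints: P̄ = 78.22, Q̄ = 1647.5.
ε = (ΔQ/ΔP)(P̄/Q̄) = (945/-26.44)(78.22/1647.5).

-1.70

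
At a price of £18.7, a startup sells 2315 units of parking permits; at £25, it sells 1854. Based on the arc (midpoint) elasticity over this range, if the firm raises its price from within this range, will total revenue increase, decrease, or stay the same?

Arc ε = (-461/6.3)(21.85/2084.5) ≈ -0.767.
|ε| = 0.77 < 1, so demand is inelastic. A price rise therefore raises total revenue.

increase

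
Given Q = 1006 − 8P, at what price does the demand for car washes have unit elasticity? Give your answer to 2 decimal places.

For linear demand Q = a − bP, ε = −bP/(a − bP). |ε| = 1 when bP = a − bP, i.e. P = a/(2b).
P = 1006/(2·8) = 1006/16 = 62.8750.

62.88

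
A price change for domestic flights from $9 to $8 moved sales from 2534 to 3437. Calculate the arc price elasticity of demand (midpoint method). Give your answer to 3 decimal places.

ΔQ = 3437 − 2534 = 903; ΔP = 8 − 9 = -1.
Midpoints: P̄ = 8.50, Q̄ = 2985.5.
ε = (ΔQ/ΔP)(P̄/Q̄) = (903/-1)(8.50/2985.5).

-2.571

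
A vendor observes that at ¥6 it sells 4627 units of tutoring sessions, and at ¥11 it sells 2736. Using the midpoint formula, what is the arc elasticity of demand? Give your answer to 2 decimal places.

ΔQ = 2736 − 4627 = -1891; ΔP = 11 − 6 = 5.
Midpoints: P̄ = 8.50, Q̄ = 3681.5.
ε = (ΔQ/ΔP)(P̄/Q̄) = (-1891/5)(8.50/3681.5).

-0.87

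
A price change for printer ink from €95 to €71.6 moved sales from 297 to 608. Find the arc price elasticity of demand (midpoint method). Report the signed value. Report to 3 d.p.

ΔQ = 608 − 297 = 311; ΔP = 71.6 − 95 = -23.4.
Midpoints: P̄ = 83.30, Q̄ = 452.5.
ε = (ΔQ/ΔP)(P̄/Q̄) = (311/-23.4)(83.30/452.5).

-2.447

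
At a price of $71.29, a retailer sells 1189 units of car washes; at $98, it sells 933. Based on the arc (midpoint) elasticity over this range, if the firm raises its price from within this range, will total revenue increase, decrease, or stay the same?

increase

Arc ε = (-256/26.71)(84.65/1061.0) ≈ -0.765.
|ε| = 0.76 < 1, so demand is inelastic. A price rise therefore raises total revenue.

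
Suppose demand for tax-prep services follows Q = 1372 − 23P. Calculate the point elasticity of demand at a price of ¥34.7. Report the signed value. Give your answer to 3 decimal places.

At P = 34.7, Q = 573.900.
dQ/dP = −23.
ε = (dQ/dP)(P/Q) = (-23)(34.7/573.900).
|ε| > 1, so demand is elastic at this price.

-1.391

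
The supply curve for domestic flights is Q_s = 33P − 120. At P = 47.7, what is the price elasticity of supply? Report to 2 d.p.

1.08

At P = 47.7, Q_s = 1454.10.
dQ_s/dP = 33.
ε_s = (dQ_s/dP)(P/Q_s) = (33)(47.7/1454.10).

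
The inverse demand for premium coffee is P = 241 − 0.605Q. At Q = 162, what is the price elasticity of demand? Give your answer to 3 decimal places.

-1.459

At Q = 162, P = 241 − 0.605(162) = 142.99.
dP/dQ = −0.605, so dQ/dP = 1/(−0.605) = -1.653.
ε = (dQ/dP)(P/Q) = (-1.653)(142.99/162).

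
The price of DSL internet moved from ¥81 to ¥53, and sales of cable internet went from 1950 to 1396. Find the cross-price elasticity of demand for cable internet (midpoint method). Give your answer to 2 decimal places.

ΔQ_x = 1396 − 1950 = -554; ΔP_y = 53 − 81 = -28.
Midpoints: P̄_y = 67.00, Q̄_x = 1673.0.
ε_xy = (ΔQ_x/ΔP_y)(P̄_y/Q̄_x) = (-554/-28)(67.00/1673.0).
ε_xy > 0, so the goods are substitutes.

0.79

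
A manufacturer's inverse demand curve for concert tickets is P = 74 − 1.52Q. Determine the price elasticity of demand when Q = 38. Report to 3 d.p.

At Q = 38, P = 74 − 1.52(38) = 16.24.
dP/dQ = −1.52, so dQ/dP = 1/(−1.52) = -0.658.
ε = (dQ/dP)(P/Q) = (-0.658)(16.24/38).

-0.281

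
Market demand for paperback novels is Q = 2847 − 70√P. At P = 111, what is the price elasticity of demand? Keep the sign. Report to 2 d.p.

-0.17

At P = 111, Q = 2109.504.
dQ/dP = −70/(2√P) = -3.322.
ε = (dQ/dP)(P/Q) = (-3.322)(111/2109.504).
|ε| < 1, so demand is inelastic at this price.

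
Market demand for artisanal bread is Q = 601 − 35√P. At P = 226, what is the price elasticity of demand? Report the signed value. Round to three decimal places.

At P = 226, Q = 74.835.
dQ/dP = −35/(2√P) = -1.164.
ε = (dQ/dP)(P/Q) = (-1.164)(226/74.835).

-3.516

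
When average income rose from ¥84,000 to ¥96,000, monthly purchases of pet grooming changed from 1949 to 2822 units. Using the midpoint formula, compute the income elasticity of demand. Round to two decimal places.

2.74

ΔQ = 873, ΔI = 12000. Midpoints: Ī = 90,000, Q̄ = 2385.5.
ε_I = (ΔQ/ΔI)(Ī/Q̄) = (873/12000)(90000/2385.5).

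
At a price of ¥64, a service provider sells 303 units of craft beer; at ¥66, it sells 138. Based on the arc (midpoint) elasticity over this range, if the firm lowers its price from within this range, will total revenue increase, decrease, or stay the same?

increase

Arc ε = (-165/2)(65.00/220.5) ≈ -24.320.
|ε| = 24.32 > 1, so demand is elastic. A price cut therefore raises total revenue.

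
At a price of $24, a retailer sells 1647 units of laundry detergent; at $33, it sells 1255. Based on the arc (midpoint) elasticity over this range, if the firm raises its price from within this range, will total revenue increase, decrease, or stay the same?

Arc ε = (-392/9)(28.50/1451.0) ≈ -0.856.
|ε| = 0.86 < 1, so demand is inelastic. A price rise therefore raises total revenue.

increase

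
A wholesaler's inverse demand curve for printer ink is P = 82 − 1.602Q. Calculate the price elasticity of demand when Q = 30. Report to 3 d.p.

At Q = 30, P = 82 − 1.602(30) = 33.94.
dP/dQ = −1.602, so dQ/dP = 1/(−1.602) = -0.624.
ε = (dQ/dP)(P/Q) = (-0.624)(33.94/30).

-0.706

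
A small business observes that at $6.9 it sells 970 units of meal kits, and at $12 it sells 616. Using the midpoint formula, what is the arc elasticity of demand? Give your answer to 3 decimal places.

-0.827

ΔQ = 616 − 970 = -354; ΔP = 12 − 6.9 = 5.1.
Midpoints: P̄ = 9.45, Q̄ = 793.0.
ε = (ΔQ/ΔP)(P̄/Q̄) = (-354/5.1)(9.45/793.0).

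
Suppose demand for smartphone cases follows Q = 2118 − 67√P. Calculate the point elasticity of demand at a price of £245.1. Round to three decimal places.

-0.491

At P = 245.1, Q = 1069.070.
dQ/dP = −67/(2√P) = -2.140.
ε = (dQ/dP)(P/Q) = (-2.140)(245.1/1069.070).
|ε| < 1, so demand is inelastic at this price.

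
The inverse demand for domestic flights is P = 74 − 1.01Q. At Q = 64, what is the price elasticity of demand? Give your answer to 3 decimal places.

At Q = 64, P = 74 − 1.01(64) = 9.36.
dP/dQ = −1.01, so dQ/dP = 1/(−1.01) = -0.990.
ε = (dQ/dP)(P/Q) = (-0.990)(9.36/64).

-0.145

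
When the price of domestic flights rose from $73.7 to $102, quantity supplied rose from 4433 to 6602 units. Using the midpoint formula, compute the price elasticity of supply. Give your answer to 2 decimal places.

1.22

ΔQ = 6602 − 4433 = 2169; ΔP = 102 − 73.7 = 28.3.
Midpoints: P̄ = 87.85, Q̄ = 5517.5.
ε_s = (ΔQ/ΔP)(P̄/Q̄) = (2169/28.3)(87.85/5517.5).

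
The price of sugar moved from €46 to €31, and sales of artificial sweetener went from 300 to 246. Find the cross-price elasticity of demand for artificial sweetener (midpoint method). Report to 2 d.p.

ΔQ_x = 246 − 300 = -54; ΔP_y = 31 − 46 = -15.
Midpoints: P̄_y = 38.50, Q̄_x = 273.0.
ε_xy = (ΔQ_x/ΔP_y)(P̄_y/Q̄_x) = (-54/-15)(38.50/273.0).

0.51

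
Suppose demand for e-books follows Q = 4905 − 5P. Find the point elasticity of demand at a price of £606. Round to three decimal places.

-1.616

At P = 606, Q = 1875.
dQ/dP = −5.
ε = (dQ/dP)(P/Q) = (-5)(606/1875).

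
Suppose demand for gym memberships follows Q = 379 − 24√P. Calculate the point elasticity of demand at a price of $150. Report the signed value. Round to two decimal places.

At P = 150, Q = 85.061.
dQ/dP = −24/(2√P) = -0.980.
ε = (dQ/dP)(P/Q) = (-0.980)(150/85.061).

-1.73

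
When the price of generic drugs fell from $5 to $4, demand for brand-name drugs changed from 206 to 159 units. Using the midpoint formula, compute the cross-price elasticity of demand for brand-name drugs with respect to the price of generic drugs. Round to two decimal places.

ΔQ_x = 159 − 206 = -47; ΔP_y = 4 − 5 = -1.
Midpoints: P̄_y = 4.50, Q̄_x = 182.5.
ε_xy = (ΔQ_x/ΔP_y)(P̄_y/Q̄_x) = (-47/-1)(4.50/182.5).

1.16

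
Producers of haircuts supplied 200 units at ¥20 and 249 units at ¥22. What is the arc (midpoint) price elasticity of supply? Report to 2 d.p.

ΔQ = 249 − 200 = 49; ΔP = 22 − 20 = 2.
Midpoints: P̄ = 21.00, Q̄ = 224.5.
ε_s = (ΔQ/ΔP)(P̄/Q̄) = (49/2)(21.00/224.5).

2.29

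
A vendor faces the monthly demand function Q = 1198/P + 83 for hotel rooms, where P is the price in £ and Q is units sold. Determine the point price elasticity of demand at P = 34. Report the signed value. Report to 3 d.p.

At P = 34, Q = 118.235.
dQ/dP = −1198/P² = -1.036.
ε = (dQ/dP)(P/Q) = (-1.036)(34/118.235).

-0.298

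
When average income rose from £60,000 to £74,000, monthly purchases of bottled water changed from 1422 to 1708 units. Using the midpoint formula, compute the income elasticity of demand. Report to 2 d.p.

ΔQ = 286, ΔI = 14000. Midpoints: Ī = 67,000, Q̄ = 1565.0.
ε_I = (ΔQ/ΔI)(Ī/Q̄) = (286/14000)(67000/1565.0).

0.87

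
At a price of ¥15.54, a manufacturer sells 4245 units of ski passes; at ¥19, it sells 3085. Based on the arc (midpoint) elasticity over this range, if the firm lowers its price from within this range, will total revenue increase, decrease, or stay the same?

Arc ε = (-1160/3.46)(17.27/3665.0) ≈ -1.580.
|ε| = 1.58 > 1, so demand is elastic. A price cut therefore raises total revenue.

increase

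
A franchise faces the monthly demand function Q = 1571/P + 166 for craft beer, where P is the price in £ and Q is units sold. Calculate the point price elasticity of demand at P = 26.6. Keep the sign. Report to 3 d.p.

At P = 26.6, Q = 225.060.
dQ/dP = −1571/P² = -2.220.
ε = (dQ/dP)(P/Q) = (-2.220)(26.6/225.060).
|ε| < 1, so demand is inelastic at this price.

-0.262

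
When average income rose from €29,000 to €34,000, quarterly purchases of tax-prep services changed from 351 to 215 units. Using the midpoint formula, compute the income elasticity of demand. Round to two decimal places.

-3.03

ΔQ = -136, ΔI = 5000. Midpoints: Ī = 31,500, Q̄ = 283.0.
ε_I = (ΔQ/ΔI)(Ī/Q̄) = (-136/5000)(31500/283.0).
ε_I < 0, so the good is inferior.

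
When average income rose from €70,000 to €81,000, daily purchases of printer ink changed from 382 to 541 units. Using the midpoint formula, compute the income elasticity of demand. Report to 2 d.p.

ΔQ = 159, ΔI = 11000. Midpoints: Ī = 75,500, Q̄ = 461.5.
ε_I = (ΔQ/ΔI)(Ī/Q̄) = (159/11000)(75500/461.5).

2.36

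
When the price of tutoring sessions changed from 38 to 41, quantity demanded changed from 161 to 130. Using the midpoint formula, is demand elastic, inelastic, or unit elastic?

Arc ε ≈ -2.805.
|ε| = 2.81 > 1.

elastic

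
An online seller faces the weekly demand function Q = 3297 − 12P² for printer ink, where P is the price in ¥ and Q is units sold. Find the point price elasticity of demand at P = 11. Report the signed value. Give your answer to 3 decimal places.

At P = 11, Q = 1845.
dQ/dP = −24P = -264.
ε = (dQ/dP)(P/Q) = (-264)(11/1845).

-1.574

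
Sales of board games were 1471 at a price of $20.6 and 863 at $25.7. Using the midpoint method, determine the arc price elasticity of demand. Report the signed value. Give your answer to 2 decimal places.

-2.36

ΔQ = 863 − 1471 = -608; ΔP = 25.7 − 20.6 = 5.1.
Midpoints: P̄ = 23.15, Q̄ = 1167.0.
ε = (ΔQ/ΔP)(P̄/Q̄) = (-608/5.1)(23.15/1167.0).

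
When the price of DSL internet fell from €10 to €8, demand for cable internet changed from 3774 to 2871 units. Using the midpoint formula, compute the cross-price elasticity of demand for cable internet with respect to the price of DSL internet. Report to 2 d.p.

1.22

ΔQ_x = 2871 − 3774 = -903; ΔP_y = 8 − 10 = -2.
Midpoints: P̄_y = 9.00, Q̄_x = 3322.5.
ε_xy = (ΔQ_x/ΔP_y)(P̄_y/Q̄_x) = (-903/-2)(9.00/3322.5).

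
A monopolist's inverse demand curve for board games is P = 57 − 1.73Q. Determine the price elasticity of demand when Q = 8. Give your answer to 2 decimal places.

At Q = 8, P = 57 − 1.73(8) = 43.16.
dP/dQ = −1.73, so dQ/dP = 1/(−1.73) = -0.578.
ε = (dQ/dP)(P/Q) = (-0.578)(43.16/8).

-3.12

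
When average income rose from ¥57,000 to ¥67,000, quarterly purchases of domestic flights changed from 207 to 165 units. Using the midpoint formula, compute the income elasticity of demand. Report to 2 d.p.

ΔQ = -42, ΔI = 10000. Midpoints: Ī = 62,000, Q̄ = 186.0.
ε_I = (ΔQ/ΔI)(Ī/Q̄) = (-42/10000)(62000/186.0).
ε_I < 0, so the good is inferior.

-1.40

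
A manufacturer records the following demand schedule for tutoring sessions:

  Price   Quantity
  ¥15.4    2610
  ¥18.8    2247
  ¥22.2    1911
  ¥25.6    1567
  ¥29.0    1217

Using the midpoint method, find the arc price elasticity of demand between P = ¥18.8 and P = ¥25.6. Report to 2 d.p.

At P = 18.8, Q = 2247; at P = 25.6, Q = 1567.
ΔQ = -680, ΔP = 6.8. Midpoints: P̄ = 22.20, Q̄ = 1907.0.
ε = (ΔQ/ΔP)(P̄/Q̄) = (-680/6.8)(22.20/1907.0).

-1.16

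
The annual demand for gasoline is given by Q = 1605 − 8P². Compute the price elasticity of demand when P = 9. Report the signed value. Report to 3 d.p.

At P = 9, Q = 957.
dQ/dP = −16P = -144.
ε = (dQ/dP)(P/Q) = (-144)(9/957).
|ε| > 1, so demand is elastic at this price.

-1.354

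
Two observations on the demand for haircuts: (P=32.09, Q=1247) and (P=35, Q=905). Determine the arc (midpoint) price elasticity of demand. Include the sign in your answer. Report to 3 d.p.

ΔQ = 905 − 1247 = -342; ΔP = 35 − 32.09 = 2.91.
Midpoints: P̄ = 33.55, Q̄ = 1076.0.
ε = (ΔQ/ΔP)(P̄/Q̄) = (-342/2.91)(33.55/1076.0).

-3.664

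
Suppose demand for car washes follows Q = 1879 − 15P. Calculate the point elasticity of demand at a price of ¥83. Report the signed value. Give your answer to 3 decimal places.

At P = 83, Q = 634.
dQ/dP = −15.
ε = (dQ/dP)(P/Q) = (-15)(83/634).
|ε| > 1, so demand is elastic at this price.

-1.964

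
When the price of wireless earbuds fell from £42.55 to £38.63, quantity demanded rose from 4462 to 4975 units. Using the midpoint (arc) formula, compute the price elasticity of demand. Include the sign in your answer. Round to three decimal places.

ΔQ = 4975 − 4462 = 513; ΔP = 38.63 − 42.55 = -3.92.
Midpoints: P̄ = 40.59, Q̄ = 4718.5.
ε = (ΔQ/ΔP)(P̄/Q̄) = (513/-3.92)(40.59/4718.5).

-1.126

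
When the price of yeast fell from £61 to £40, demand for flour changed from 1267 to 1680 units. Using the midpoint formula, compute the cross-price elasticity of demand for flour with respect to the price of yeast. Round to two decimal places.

ΔQ_x = 1680 − 1267 = 413; ΔP_y = 40 − 61 = -21.
Midpoints: P̄_y = 50.50, Q̄_x = 1473.5.
ε_xy = (ΔQ_x/ΔP_y)(P̄_y/Q̄_x) = (413/-21)(50.50/1473.5).

-0.67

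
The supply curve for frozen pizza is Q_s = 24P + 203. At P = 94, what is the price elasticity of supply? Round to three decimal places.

0.917

At P = 94, Q_s = 2459.
dQ_s/dP = 24.
ε_s = (dQ_s/dP)(P/Q_s) = (24)(94/2459).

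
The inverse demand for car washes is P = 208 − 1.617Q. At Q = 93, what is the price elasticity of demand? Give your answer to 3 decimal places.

At Q = 93, P = 208 − 1.617(93) = 57.62.
dP/dQ = −1.617, so dQ/dP = 1/(−1.617) = -0.618.
ε = (dQ/dP)(P/Q) = (-0.618)(57.62/93).

-0.383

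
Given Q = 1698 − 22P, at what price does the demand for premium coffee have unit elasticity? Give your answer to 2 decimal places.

For linear demand Q = a − bP, ε = −bP/(a − bP). |ε| = 1 when bP = a − bP, i.e. P = a/(2b).
P = 1698/(2·22) = 1698/44 = 38.5909.

38.59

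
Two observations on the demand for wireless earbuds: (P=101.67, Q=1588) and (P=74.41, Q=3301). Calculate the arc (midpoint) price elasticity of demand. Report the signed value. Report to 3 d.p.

ΔQ = 3301 − 1588 = 1713; ΔP = 74.41 − 101.67 = -27.26.
Midpoints: P̄ = 88.04, Q̄ = 2444.5.
ε = (ΔQ/ΔP)(P̄/Q̄) = (1713/-27.26)(88.04/2444.5).

-2.263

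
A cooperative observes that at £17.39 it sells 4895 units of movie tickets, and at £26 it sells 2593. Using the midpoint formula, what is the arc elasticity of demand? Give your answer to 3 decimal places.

-1.549

ΔQ = 2593 − 4895 = -2302; ΔP = 26 − 17.39 = 8.61.
Midpoints: P̄ = 21.70, Q̄ = 3744.0.
ε = (ΔQ/ΔP)(P̄/Q̄) = (-2302/8.61)(21.70/3744.0).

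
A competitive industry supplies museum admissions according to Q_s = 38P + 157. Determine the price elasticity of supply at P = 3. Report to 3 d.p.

At P = 3, Q_s = 271.
dQ_s/dP = 38.
ε_s = (dQ_s/dP)(P/Q_s) = (38)(3/271).

0.421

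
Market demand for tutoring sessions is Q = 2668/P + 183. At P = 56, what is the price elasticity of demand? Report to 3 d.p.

-0.207

At P = 56, Q = 230.643.
dQ/dP = −2668/P² = -0.851.
ε = (dQ/dP)(P/Q) = (-0.851)(56/230.643).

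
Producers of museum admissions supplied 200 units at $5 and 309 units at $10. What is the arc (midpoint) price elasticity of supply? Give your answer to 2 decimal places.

0.64

ΔQ = 309 − 200 = 109; ΔP = 10 − 5 = 5.
Midpoints: P̄ = 7.50, Q̄ = 254.5.
ε_s = (ΔQ/ΔP)(P̄/Q̄) = (109/5)(7.50/254.5).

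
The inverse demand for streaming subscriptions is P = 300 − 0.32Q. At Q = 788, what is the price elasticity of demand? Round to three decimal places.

-0.190

At Q = 788, P = 300 − 0.32(788) = 47.84.
dP/dQ = −0.32, so dQ/dP = 1/(−0.32) = -3.125.
ε = (dQ/dP)(P/Q) = (-3.125)(47.84/788).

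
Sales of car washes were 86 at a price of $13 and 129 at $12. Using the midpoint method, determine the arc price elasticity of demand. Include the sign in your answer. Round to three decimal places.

ΔQ = 129 − 86 = 43; ΔP = 12 − 13 = -1.
Midpoints: P̄ = 12.50, Q̄ = 107.5.
ε = (ΔQ/ΔP)(P̄/Q̄) = (43/-1)(12.50/107.5).

-5.000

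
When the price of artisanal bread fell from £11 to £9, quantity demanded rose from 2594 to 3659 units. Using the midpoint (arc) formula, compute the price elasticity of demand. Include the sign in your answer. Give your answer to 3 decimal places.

ΔQ = 3659 − 2594 = 1065; ΔP = 9 − 11 = -2.
Midpoints: P̄ = 10.00, Q̄ = 3126.5.
ε = (ΔQ/ΔP)(P̄/Q̄) = (1065/-2)(10.00/3126.5).

-1.703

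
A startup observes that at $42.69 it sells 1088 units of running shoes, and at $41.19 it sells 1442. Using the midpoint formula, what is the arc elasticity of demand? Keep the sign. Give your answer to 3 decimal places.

-7.824

ΔQ = 1442 − 1088 = 354; ΔP = 41.19 − 42.69 = -1.5.
Midpoints: P̄ = 41.94, Q̄ = 1265.0.
ε = (ΔQ/ΔP)(P̄/Q̄) = (354/-1.5)(41.94/1265.0).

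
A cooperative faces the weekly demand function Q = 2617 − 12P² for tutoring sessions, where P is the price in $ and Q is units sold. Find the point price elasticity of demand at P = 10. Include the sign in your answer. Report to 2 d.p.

-1.69

At P = 10, Q = 1417.
dQ/dP = −24P = -240.
ε = (dQ/dP)(P/Q) = (-240)(10/1417).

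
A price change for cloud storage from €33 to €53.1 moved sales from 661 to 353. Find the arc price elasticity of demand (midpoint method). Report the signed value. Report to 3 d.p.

ΔQ = 353 − 661 = -308; ΔP = 53.1 − 33 = 20.1.
Midpoints: P̄ = 43.05, Q̄ = 507.0.
ε = (ΔQ/ΔP)(P̄/Q̄) = (-308/20.1)(43.05/507.0).

-1.301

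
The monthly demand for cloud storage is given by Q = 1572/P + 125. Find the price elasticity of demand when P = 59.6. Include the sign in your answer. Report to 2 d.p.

-0.17

At P = 59.6, Q = 151.376.
dQ/dP = −1572/P² = -0.443.
ε = (dQ/dP)(P/Q) = (-0.443)(59.6/151.376).
|ε| < 1, so demand is inelastic at this price.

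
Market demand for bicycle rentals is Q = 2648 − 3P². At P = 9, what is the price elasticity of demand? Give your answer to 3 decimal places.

-0.202

At P = 9, Q = 2405.
dQ/dP = −6P = -54.
ε = (dQ/dP)(P/Q) = (-54)(9/2405).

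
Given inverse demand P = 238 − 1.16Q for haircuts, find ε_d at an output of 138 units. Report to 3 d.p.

-0.487

At Q = 138, P = 238 − 1.16(138) = 77.92.
dP/dQ = −1.16, so dQ/dP = 1/(−1.16) = -0.862.
ε = (dQ/dP)(P/Q) = (-0.862)(77.92/138).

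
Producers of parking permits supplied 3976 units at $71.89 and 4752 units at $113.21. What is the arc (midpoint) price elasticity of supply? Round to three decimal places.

0.398

ΔQ = 4752 − 3976 = 776; ΔP = 113.21 − 71.89 = 41.32.
Midpoints: P̄ = 92.55, Q̄ = 4364.0.
ε_s = (ΔQ/ΔP)(P̄/Q̄) = (776/41.32)(92.55/4364.0).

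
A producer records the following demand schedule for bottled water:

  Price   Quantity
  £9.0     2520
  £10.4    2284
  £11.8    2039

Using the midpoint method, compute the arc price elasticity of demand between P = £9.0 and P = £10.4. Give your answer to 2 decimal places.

-0.68

At P = 9.0, Q = 2520; at P = 10.4, Q = 2284.
ΔQ = -236, ΔP = 1.4. Midpoints: P̄ = 9.70, Q̄ = 2402.0.
ε = (ΔQ/ΔP)(P̄/Q̄) = (-236/1.4)(9.70/2402.0).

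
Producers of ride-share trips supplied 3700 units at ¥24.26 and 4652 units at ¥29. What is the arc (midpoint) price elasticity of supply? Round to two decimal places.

ΔQ = 4652 − 3700 = 952; ΔP = 29 − 24.26 = 4.74.
Midpoints: P̄ = 26.63, Q̄ = 4176.0.
ε_s = (ΔQ/ΔP)(P̄/Q̄) = (952/4.74)(26.63/4176.0).

1.28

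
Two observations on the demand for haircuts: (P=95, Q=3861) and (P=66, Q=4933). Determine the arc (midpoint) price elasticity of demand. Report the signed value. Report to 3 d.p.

ΔQ = 4933 − 3861 = 1072; ΔP = 66 − 95 = -29.
Midpoints: P̄ = 80.50, Q̄ = 4397.0.
ε = (ΔQ/ΔP)(P̄/Q̄) = (1072/-29)(80.50/4397.0).

-0.677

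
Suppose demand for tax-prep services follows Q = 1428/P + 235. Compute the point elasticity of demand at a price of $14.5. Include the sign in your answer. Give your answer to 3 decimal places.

-0.295

At P = 14.5, Q = 333.483.
dQ/dP = −1428/P² = -6.792.
ε = (dQ/dP)(P/Q) = (-6.792)(14.5/333.483).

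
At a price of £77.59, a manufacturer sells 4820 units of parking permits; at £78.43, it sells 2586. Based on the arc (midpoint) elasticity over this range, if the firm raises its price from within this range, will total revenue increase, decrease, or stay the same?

decrease

Arc ε = (-2234/0.84)(78.01/3703.0) ≈ -56.027.
|ε| = 56.03 > 1, so demand is elastic. A price rise therefore reduces total revenue.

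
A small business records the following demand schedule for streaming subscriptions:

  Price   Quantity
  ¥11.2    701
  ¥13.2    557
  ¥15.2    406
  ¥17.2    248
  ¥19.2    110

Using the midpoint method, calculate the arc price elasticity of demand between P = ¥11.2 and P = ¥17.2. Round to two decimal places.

-2.26

At P = 11.2, Q = 701; at P = 17.2, Q = 248.
ΔQ = -453, ΔP = 6.0. Midpoints: P̄ = 14.20, Q̄ = 474.5.
ε = (ΔQ/ΔP)(P̄/Q̄) = (-453/6.0)(14.20/474.5).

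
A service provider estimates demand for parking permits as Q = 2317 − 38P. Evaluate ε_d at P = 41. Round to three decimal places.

-2.053

At P = 41, Q = 759.
dQ/dP = −38.
ε = (dQ/dP)(P/Q) = (-38)(41/759).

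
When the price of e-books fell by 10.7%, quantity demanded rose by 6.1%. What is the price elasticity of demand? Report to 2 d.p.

-0.57

ε = %ΔQ / %ΔP = (6.1)/(-10.7) = -0.570.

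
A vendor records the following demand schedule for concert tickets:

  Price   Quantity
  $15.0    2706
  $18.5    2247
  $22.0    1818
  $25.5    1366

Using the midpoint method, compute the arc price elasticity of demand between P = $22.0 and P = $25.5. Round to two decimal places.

At P = 22.0, Q = 1818; at P = 25.5, Q = 1366.
ΔQ = -452, ΔP = 3.5. Midpoints: P̄ = 23.75, Q̄ = 1592.0.
ε = (ΔQ/ΔP)(P̄/Q̄) = (-452/3.5)(23.75/1592.0).

-1.93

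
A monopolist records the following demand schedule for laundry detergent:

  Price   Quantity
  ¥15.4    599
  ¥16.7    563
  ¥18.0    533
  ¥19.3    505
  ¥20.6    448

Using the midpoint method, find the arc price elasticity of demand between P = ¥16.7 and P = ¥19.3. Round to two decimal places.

At P = 16.7, Q = 563; at P = 19.3, Q = 505.
ΔQ = -58, ΔP = 2.6. Midpoints: P̄ = 18.00, Q̄ = 534.0.
ε = (ΔQ/ΔP)(P̄/Q̄) = (-58/2.6)(18.00/534.0).

-0.75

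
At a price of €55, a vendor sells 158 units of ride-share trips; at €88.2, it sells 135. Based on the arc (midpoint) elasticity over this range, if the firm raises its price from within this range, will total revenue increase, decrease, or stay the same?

Arc ε = (-23/33.2)(71.60/146.5) ≈ -0.339.
|ε| = 0.34 < 1, so demand is inelastic. A price rise therefore raises total revenue.

increase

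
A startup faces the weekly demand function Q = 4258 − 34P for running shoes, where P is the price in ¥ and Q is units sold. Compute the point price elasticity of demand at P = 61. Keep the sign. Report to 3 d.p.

At P = 61, Q = 2184.
dQ/dP = −34.
ε = (dQ/dP)(P/Q) = (-34)(61/2184).

-0.950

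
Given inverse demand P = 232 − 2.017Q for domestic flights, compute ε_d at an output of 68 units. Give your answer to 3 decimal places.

-0.692

At Q = 68, P = 232 − 2.017(68) = 94.84.
dP/dQ = −2.017, so dQ/dP = 1/(−2.017) = -0.496.
ε = (dQ/dP)(P/Q) = (-0.496)(94.84/68).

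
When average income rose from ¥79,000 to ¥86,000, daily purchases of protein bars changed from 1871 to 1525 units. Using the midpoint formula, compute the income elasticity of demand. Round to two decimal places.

-2.40

ΔQ = -346, ΔI = 7000. Midpoints: Ī = 82,500, Q̄ = 1698.0.
ε_I = (ΔQ/ΔI)(Ī/Q̄) = (-346/7000)(82500/1698.0).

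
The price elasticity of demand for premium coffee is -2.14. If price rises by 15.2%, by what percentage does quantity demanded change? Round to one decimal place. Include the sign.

-32.5%

%ΔQ ≈ ε × %ΔP = (-2.14)(15.2%) = -32.53%.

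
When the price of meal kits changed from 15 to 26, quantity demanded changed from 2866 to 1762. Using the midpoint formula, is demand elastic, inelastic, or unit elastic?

inelastic

Arc ε ≈ -0.889.
|ε| = 0.89 < 1.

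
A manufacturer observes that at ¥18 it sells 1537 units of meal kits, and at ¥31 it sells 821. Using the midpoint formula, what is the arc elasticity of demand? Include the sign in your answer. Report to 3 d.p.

ΔQ = 821 − 1537 = -716; ΔP = 31 − 18 = 13.
Midpoints: P̄ = 24.50, Q̄ = 1179.0.
ε = (ΔQ/ΔP)(P̄/Q̄) = (-716/13)(24.50/1179.0).

-1.145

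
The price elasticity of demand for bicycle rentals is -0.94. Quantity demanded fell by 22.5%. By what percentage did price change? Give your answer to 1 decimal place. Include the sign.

%ΔP ≈ %ΔQ / ε = (-22.5%)/(-0.94) = 23.94%.

23.9%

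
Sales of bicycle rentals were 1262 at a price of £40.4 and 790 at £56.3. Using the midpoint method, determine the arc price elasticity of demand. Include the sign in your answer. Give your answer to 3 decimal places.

-1.399

ΔQ = 790 − 1262 = -472; ΔP = 56.3 − 40.4 = 15.9.
Midpoints: P̄ = 48.35, Q̄ = 1026.0.
ε = (ΔQ/ΔP)(P̄/Q̄) = (-472/15.9)(48.35/1026.0).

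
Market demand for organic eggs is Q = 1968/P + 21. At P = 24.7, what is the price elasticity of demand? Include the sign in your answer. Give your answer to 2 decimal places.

-0.79

At P = 24.7, Q = 100.676.
dQ/dP = −1968/P² = -3.226.
ε = (dQ/dP)(P/Q) = (-3.226)(24.7/100.676).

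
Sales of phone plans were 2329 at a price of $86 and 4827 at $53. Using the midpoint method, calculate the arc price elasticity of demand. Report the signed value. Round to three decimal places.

ΔQ = 4827 − 2329 = 2498; ΔP = 53 − 86 = -33.
Midpoints: P̄ = 69.50, Q̄ = 3578.0.
ε = (ΔQ/ΔP)(P̄/Q̄) = (2498/-33)(69.50/3578.0).

-1.470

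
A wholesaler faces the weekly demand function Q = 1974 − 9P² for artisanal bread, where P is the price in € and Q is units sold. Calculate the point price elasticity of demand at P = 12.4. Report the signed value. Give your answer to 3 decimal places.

At P = 12.4, Q = 590.160.
dQ/dP = −18P = -223.200.
ε = (dQ/dP)(P/Q) = (-223.200)(12.4/590.160).
|ε| > 1, so demand is elastic at this price.

-4.690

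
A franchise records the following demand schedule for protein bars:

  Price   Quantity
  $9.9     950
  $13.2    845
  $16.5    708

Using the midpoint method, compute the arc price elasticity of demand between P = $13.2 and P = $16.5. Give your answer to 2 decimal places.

-0.79

At P = 13.2, Q = 845; at P = 16.5, Q = 708.
ΔQ = -137, ΔP = 3.3. Midpoints: P̄ = 14.85, Q̄ = 776.5.
ε = (ΔQ/ΔP)(P̄/Q̄) = (-137/3.3)(14.85/776.5).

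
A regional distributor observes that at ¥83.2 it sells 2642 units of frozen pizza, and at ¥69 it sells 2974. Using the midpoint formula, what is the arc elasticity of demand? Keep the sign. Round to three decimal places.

ΔQ = 2974 − 2642 = 332; ΔP = 69 − 83.2 = -14.2.
Midpoints: P̄ = 76.10, Q̄ = 2808.0.
ε = (ΔQ/ΔP)(P̄/Q̄) = (332/-14.2)(76.10/2808.0).

-0.634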